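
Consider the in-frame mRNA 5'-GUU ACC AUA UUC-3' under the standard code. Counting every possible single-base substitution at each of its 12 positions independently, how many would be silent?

9

Codon 1 (GUU, Val): 3 synonymous substitutions.
Codon 2 (ACC, Thr): 3 synonymous substitutions.
Codon 3 (AUA, Ile): 2 synonymous substitutions.
Codon 4 (UUC, Phe): 1 synonymous substitution.
Total: 3 + 3 + 2 + 1 = 9.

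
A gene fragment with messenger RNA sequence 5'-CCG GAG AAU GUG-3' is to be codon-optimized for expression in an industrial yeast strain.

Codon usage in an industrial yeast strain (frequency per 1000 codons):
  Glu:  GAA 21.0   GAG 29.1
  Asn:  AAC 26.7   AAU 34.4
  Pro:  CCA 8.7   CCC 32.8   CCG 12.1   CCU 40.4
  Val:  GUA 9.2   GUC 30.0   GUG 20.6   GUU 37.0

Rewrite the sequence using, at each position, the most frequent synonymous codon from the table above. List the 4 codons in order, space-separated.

Codon 1 (Pro): best is CCU at 40.4.
Codon 2 (Glu): best is GAG at 29.1.
Codon 3 (Asn): best is AAU at 34.4.
Codon 4 (Val): best is GUU at 37.0.

CCU GAG AAU GUU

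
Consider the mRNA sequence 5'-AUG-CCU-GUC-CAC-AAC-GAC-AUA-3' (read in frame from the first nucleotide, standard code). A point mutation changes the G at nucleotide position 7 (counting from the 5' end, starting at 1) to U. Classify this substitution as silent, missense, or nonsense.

missense

Position 7 falls in codon 3: GUC → Val.
After the substitution the codon is UUC → Phe.
Val ≠ Phe, so this is a missense mutation.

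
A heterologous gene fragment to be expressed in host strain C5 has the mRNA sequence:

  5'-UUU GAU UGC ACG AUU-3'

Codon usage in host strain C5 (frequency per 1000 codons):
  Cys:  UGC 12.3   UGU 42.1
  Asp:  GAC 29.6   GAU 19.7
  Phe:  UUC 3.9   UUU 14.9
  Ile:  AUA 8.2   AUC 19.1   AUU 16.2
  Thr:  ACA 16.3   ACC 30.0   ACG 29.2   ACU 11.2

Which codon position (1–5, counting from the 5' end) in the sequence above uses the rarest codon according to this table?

3

Codon 1 UUU (Phe): 14.9 per 1000.
Codon 2 GAU (Asp): 19.7 per 1000.
Codon 3 UGC (Cys): 12.3 per 1000.
Codon 4 ACG (Thr): 29.2 per 1000.
Codon 5 AUU (Ile): 16.2 per 1000.
Lowest frequency is 12.3 at codon 3.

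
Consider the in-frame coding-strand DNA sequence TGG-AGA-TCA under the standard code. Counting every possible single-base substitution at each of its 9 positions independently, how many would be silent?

Codon 1 (TGG, Trp): 0 synonymous substitutions.
Codon 2 (AGA, Arg): 2 synonymous substitutions.
Codon 3 (TCA, Ser): 3 synonymous substitutions.
Total: 0 + 2 + 3 = 5.

5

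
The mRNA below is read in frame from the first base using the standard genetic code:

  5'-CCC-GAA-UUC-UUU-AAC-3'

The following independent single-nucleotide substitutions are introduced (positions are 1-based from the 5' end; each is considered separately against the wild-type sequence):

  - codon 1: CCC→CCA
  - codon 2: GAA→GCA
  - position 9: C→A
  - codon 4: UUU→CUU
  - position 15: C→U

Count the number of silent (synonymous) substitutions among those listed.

Codon 1: CCC (Pro) → CCA (Pro) — synonymous.
Codon 2: GAA (Glu) → GCA (Ala) — missense.
Codon 3: UUC (Phe) → UUA (Leu) — missense.
Codon 4: UUU (Phe) → CUU (Leu) — missense.
Codon 5: AAC (Asn) → AAU (Asn) — synonymous.
Synonymous: 2 of 5.

2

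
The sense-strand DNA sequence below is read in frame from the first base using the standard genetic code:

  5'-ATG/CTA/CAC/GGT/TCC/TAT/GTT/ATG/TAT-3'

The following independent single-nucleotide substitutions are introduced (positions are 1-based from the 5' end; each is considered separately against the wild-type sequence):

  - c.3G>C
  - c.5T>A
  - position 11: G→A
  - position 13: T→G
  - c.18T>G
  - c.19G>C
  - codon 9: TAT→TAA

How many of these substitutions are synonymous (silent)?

0

Codon 1: ATG (Met) → ATC (Ile) — missense.
Codon 2: CTA (Leu) → CAA (Gln) — missense.
Codon 4: GGT (Gly) → GAT (Asp) — missense.
Codon 5: TCC (Ser) → GCC (Ala) — missense.
Codon 6: TAT (Tyr) → TAG (Stop) — nonsense.
Codon 7: GTT (Val) → CTT (Leu) — missense.
Codon 9: TAT (Tyr) → TAA (Stop) — nonsense.
Synonymous: 0 of 7.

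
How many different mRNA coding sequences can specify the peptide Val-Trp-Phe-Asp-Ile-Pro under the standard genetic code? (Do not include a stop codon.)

Val: 4 codons.
Trp: 1 codon.
Phe: 2 codons.
Asp: 2 codons.
Ile: 3 codons.
Pro: 4 codons.
4 × 1 × 2 × 2 × 3 × 4 = 192.

192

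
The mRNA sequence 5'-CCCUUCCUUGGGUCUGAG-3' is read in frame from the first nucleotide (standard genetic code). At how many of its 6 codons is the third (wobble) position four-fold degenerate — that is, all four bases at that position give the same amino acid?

Codon 1 CCC (Pro): third position 4-fold.
Codon 2 UUC (Phe): third position 2-fold.
Codon 3 CUU (Leu): third position 4-fold.
Codon 4 GGG (Gly): third position 4-fold.
Codon 5 UCU (Ser): third position 4-fold.
Codon 6 GAG (Glu): third position 2-fold.
Four-fold degenerate third positions: 4.

4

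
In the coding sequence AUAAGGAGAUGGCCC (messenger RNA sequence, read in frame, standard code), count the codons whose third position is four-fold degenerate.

Codon 1 AUA (Ile): third position 3-fold.
Codon 2 AGG (Arg): third position 2-fold.
Codon 3 AGA (Arg): third position 2-fold.
Codon 4 UGG (Trp): third position 1-fold.
Codon 5 CCC (Pro): third position 4-fold.
Four-fold degenerate third positions: 1.

1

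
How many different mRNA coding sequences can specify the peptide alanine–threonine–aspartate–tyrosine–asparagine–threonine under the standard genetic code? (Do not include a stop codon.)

Ala: 4 codons.
Thr: 4 codons.
Asp: 2 codons.
Tyr: 2 codons.
Asn: 2 codons.
Thr: 4 codons.
4 × 4 × 2 × 2 × 2 × 4 = 512.

512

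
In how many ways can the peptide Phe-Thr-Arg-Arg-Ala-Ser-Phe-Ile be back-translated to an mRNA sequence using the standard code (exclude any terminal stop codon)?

41472

Phe: 2 codons.
Thr: 4 codons.
Arg: 6 codons.
Arg: 6 codons.
Ala: 4 codons.
Ser: 6 codons.
Phe: 2 codons.
Ile: 3 codons.
2 × 4 × 6 × 6 × 4 × 6 × 2 × 3 = 41472.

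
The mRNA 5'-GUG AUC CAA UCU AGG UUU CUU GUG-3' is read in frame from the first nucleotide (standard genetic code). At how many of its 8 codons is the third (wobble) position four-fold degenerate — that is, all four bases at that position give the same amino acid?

Codon 1 GUG (Val): third position 4-fold.
Codon 2 AUC (Ile): third position 3-fold.
Codon 3 CAA (Gln): third position 2-fold.
Codon 4 UCU (Ser): third position 4-fold.
Codon 5 AGG (Arg): third position 2-fold.
Codon 6 UUU (Phe): third position 2-fold.
Codon 7 CUU (Leu): third position 4-fold.
Codon 8 GUG (Val): third position 4-fold.
Four-fold degenerate third positions: 4.

4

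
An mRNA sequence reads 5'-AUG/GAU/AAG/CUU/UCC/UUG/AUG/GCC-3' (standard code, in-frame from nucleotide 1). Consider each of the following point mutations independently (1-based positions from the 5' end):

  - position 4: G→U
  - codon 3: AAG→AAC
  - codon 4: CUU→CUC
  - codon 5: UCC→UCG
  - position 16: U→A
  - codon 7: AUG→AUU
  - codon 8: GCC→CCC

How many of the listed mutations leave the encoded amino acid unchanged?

2

Codon 2: GAU (Asp) → UAU (Tyr) — missense.
Codon 3: AAG (Lys) → AAC (Asn) — missense.
Codon 4: CUU (Leu) → CUC (Leu) — synonymous.
Codon 5: UCC (Ser) → UCG (Ser) — synonymous.
Codon 6: UUG (Leu) → AUG (Met) — missense.
Codon 7: AUG (Met) → AUU (Ile) — missense.
Codon 8: GCC (Ala) → CCC (Pro) — missense.
Synonymous: 2 of 7.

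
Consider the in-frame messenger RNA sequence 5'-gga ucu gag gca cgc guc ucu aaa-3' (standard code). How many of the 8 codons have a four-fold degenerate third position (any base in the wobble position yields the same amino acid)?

Codon 1 GGA (Gly): third position 4-fold.
Codon 2 UCU (Ser): third position 4-fold.
Codon 3 GAG (Glu): third position 2-fold.
Codon 4 GCA (Ala): third position 4-fold.
Codon 5 CGC (Arg): third position 4-fold.
Codon 6 GUC (Val): third position 4-fold.
Codon 7 UCU (Ser): third position 4-fold.
Codon 8 AAA (Lys): third position 2-fold.
Four-fold degenerate third positions: 6.

6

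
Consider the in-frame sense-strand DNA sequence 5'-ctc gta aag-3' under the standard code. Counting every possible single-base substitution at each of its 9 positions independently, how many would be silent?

Codon 1 (CTC, Leu): 3 synonymous substitutions.
Codon 2 (GTA, Val): 3 synonymous substitutions.
Codon 3 (AAG, Lys): 1 synonymous substitution.
Total: 3 + 3 + 1 = 7.

7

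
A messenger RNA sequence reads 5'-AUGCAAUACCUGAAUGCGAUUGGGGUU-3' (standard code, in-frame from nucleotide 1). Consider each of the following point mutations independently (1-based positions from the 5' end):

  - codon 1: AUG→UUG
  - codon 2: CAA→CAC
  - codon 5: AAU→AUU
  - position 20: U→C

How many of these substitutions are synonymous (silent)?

0

Codon 1: AUG (Met) → UUG (Leu) — missense.
Codon 2: CAA (Gln) → CAC (His) — missense.
Codon 5: AAU (Asn) → AUU (Ile) — missense.
Codon 7: AUU (Ile) → ACU (Thr) — missense.
Synonymous: 0 of 4.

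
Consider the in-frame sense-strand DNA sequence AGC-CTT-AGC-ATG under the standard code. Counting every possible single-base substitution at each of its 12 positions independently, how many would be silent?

Codon 1 (AGC, Ser): 1 synonymous substitution.
Codon 2 (CTT, Leu): 3 synonymous substitutions.
Codon 3 (AGC, Ser): 1 synonymous substitution.
Codon 4 (ATG, Met): 0 synonymous substitutions.
Total: 1 + 3 + 1 + 0 = 5.

5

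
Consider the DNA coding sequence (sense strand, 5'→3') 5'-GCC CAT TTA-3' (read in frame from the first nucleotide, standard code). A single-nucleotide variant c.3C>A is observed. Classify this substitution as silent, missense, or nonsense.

Position 3 falls in codon 1: GCC → Ala.
After the substitution the codon is GCA → Ala.
Both encode Ala, so the change is synonymous.

silent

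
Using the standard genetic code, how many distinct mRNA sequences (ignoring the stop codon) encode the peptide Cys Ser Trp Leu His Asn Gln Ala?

Cys: 2 codons.
Ser: 6 codons.
Trp: 1 codon.
Leu: 6 codons.
His: 2 codons.
Asn: 2 codons.
Gln: 2 codons.
Ala: 4 codons.
2 × 6 × 1 × 6 × 2 × 2 × 2 × 4 = 2304.

2304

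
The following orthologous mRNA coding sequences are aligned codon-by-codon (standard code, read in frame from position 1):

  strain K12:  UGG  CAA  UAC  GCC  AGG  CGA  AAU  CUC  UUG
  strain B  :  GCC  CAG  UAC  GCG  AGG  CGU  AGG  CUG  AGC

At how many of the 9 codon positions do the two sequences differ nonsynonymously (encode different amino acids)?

Codon 1: UGG Trp / GCC Ala — nonsynonymous.
Codon 2: CAA Gln / CAG Gln — synonymous.
Codon 3: UAC Tyr / UAC Tyr — identical.
Codon 4: GCC Ala / GCG Ala — synonymous.
Codon 5: AGG Arg / AGG Arg — identical.
Codon 6: CGA Arg / CGU Arg — synonymous.
Codon 7: AAU Asn / AGG Arg — nonsynonymous.
Codon 8: CUC Leu / CUG Leu — synonymous.
Codon 9: UUG Leu / AGC Ser — nonsynonymous.
Nonsynonymous differences: 3.

3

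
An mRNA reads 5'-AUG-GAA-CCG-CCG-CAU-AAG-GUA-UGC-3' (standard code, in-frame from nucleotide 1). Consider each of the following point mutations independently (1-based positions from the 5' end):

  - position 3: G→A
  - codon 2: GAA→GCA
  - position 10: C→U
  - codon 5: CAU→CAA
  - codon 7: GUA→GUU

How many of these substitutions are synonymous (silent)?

1

Codon 1: AUG (Met) → AUA (Ile) — missense.
Codon 2: GAA (Glu) → GCA (Ala) — missense.
Codon 4: CCG (Pro) → UCG (Ser) — missense.
Codon 5: CAU (His) → CAA (Gln) — missense.
Codon 7: GUA (Val) → GUU (Val) — synonymous.
Synonymous: 1 of 5.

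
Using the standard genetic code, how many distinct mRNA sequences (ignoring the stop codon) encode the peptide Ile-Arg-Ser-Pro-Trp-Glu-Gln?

Ile: 3 codons.
Arg: 6 codons.
Ser: 6 codons.
Pro: 4 codons.
Trp: 1 codon.
Glu: 2 codons.
Gln: 2 codons.
3 × 6 × 6 × 4 × 1 × 2 × 2 = 1728.

1728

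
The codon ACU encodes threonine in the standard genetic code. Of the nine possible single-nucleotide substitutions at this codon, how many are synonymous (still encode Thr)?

Position 1: none → 0 synonymous.
Position 2: none → 0 synonymous.
Position 3: ACC, ACA, ACG → 3 synonymous.
Total: 0 + 0 + 3 = 3.

3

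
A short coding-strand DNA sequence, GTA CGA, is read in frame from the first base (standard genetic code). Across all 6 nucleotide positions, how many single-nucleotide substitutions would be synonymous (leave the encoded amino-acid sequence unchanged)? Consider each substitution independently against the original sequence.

7

Codon 1 (GTA, Val): 3 synonymous substitutions.
Codon 2 (CGA, Arg): 4 synonymous substitutions.
Total: 3 + 4 = 7.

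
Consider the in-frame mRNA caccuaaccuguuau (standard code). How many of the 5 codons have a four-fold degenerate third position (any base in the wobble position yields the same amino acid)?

2

Codon 1 CAC (His): third position 2-fold.
Codon 2 CUA (Leu): third position 4-fold.
Codon 3 ACC (Thr): third position 4-fold.
Codon 4 UGU (Cys): third position 2-fold.
Codon 5 UAU (Tyr): third position 2-fold.
Four-fold degenerate third positions: 2.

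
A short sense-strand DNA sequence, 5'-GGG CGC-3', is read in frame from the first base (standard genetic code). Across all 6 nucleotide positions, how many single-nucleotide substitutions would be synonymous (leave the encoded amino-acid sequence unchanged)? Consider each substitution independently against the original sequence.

Codon 1 (GGG, Gly): 3 synonymous substitutions.
Codon 2 (CGC, Arg): 3 synonymous substitutions.
Total: 3 + 3 = 6.

6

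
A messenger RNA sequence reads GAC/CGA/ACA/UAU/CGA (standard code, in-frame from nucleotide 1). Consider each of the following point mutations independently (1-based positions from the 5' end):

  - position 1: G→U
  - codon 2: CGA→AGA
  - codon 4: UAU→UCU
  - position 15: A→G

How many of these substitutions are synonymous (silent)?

Codon 1: GAC (Asp) → UAC (Tyr) — missense.
Codon 2: CGA (Arg) → AGA (Arg) — synonymous.
Codon 4: UAU (Tyr) → UCU (Ser) — missense.
Codon 5: CGA (Arg) → CGG (Arg) — synonymous.
Synonymous: 2 of 4.

2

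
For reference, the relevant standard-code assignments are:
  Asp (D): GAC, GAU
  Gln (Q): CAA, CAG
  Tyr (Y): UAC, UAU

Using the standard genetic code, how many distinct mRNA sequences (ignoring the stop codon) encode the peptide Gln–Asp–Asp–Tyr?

Gln: 2 codons.
Asp: 2 codons.
Asp: 2 codons.
Tyr: 2 codons.
2 × 2 × 2 × 2 = 16.

16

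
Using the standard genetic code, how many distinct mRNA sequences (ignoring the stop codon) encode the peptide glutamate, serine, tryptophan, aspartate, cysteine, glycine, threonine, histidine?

1536

Glu: 2 codons.
Ser: 6 codons.
Trp: 1 codon.
Asp: 2 codons.
Cys: 2 codons.
Gly: 4 codons.
Thr: 4 codons.
His: 2 codons.
2 × 6 × 1 × 2 × 2 × 4 × 4 × 2 = 1536.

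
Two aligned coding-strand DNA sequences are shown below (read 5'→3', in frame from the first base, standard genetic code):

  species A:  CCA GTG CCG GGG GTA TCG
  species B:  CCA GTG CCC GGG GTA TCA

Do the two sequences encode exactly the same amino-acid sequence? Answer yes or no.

yes

Codon 1: CCA Pro / CCA Pro — identical.
Codon 2: GTG Val / GTG Val — identical.
Codon 3: CCG Pro / CCC Pro — synonymous.
Codon 4: GGG Gly / GGG Gly — identical.
Codon 5: GTA Val / GTA Val — identical.
Codon 6: TCG Ser / TCA Ser — synonymous.
Nonsynonymous differences: 0 → same protein.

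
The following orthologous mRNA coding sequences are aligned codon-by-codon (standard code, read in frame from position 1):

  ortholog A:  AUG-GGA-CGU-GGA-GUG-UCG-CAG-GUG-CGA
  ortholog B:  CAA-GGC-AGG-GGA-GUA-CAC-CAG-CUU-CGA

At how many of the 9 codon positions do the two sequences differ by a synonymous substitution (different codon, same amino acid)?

Codon 1: AUG Met / CAA Gln — nonsynonymous.
Codon 2: GGA Gly / GGC Gly — synonymous.
Codon 3: CGU Arg / AGG Arg — synonymous.
Codon 4: GGA Gly / GGA Gly — identical.
Codon 5: GUG Val / GUA Val — synonymous.
Codon 6: UCG Ser / CAC His — nonsynonymous.
Codon 7: CAG Gln / CAG Gln — identical.
Codon 8: GUG Val / CUU Leu — nonsynonymous.
Codon 9: CGA Arg / CGA Arg — identical.
Synonymous differences: 3.

3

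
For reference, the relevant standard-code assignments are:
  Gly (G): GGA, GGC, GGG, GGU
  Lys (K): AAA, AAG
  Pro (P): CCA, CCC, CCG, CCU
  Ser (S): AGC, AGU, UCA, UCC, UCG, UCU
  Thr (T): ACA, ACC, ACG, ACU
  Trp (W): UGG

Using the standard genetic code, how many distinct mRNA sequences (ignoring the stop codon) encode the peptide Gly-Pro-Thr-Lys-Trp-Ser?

768

Gly: 4 codons.
Pro: 4 codons.
Thr: 4 codons.
Lys: 2 codons.
Trp: 1 codon.
Ser: 6 codons.
4 × 4 × 4 × 2 × 1 × 6 = 768.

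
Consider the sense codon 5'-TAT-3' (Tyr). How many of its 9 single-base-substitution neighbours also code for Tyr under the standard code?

Position 1: none → 0 synonymous.
Position 2: none → 0 synonymous.
Position 3: TAC → 1 synonymous.
Total: 0 + 0 + 1 = 1.

1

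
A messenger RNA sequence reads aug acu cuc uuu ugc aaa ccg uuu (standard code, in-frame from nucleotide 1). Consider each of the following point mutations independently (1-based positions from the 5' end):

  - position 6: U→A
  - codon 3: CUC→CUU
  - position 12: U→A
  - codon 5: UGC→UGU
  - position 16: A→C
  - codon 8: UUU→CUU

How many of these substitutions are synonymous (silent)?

Codon 2: ACU (Thr) → ACA (Thr) — synonymous.
Codon 3: CUC (Leu) → CUU (Leu) — synonymous.
Codon 4: UUU (Phe) → UUA (Leu) — missense.
Codon 5: UGC (Cys) → UGU (Cys) — synonymous.
Codon 6: AAA (Lys) → CAA (Gln) — missense.
Codon 8: UUU (Phe) → CUU (Leu) — missense.
Synonymous: 3 of 6.

3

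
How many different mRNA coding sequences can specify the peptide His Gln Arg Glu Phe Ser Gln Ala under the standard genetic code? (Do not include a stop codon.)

4608

His: 2 codons.
Gln: 2 codons.
Arg: 6 codons.
Glu: 2 codons.
Phe: 2 codons.
Ser: 6 codons.
Gln: 2 codons.
Ala: 4 codons.
2 × 2 × 6 × 2 × 2 × 6 × 2 × 4 = 4608.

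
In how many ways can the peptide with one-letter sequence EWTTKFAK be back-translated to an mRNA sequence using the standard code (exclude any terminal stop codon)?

1024

Glu: 2 codons.
Trp: 1 codon.
Thr: 4 codons.
Thr: 4 codons.
Lys: 2 codons.
Phe: 2 codons.
Ala: 4 codons.
Lys: 2 codons.
2 × 1 × 4 × 4 × 2 × 2 × 4 × 2 = 1024.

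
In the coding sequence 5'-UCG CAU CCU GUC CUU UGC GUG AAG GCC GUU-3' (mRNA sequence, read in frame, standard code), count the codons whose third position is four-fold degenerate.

Codon 1 UCG (Ser): third position 4-fold.
Codon 2 CAU (His): third position 2-fold.
Codon 3 CCU (Pro): third position 4-fold.
Codon 4 GUC (Val): third position 4-fold.
Codon 5 CUU (Leu): third position 4-fold.
Codon 6 UGC (Cys): third position 2-fold.
Codon 7 GUG (Val): third position 4-fold.
Codon 8 AAG (Lys): third position 2-fold.
Codon 9 GCC (Ala): third position 4-fold.
Codon 10 GUU (Val): third position 4-fold.
Four-fold degenerate third positions: 7.

7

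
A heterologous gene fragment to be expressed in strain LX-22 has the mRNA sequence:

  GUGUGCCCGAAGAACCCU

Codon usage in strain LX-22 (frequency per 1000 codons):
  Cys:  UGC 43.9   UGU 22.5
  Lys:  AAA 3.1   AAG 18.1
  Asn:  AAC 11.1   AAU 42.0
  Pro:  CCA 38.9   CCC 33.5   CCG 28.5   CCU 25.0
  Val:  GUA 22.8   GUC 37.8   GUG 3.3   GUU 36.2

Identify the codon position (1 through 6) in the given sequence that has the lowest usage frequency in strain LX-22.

Codon 1 GUG (Val): 3.3 per 1000.
Codon 2 UGC (Cys): 43.9 per 1000.
Codon 3 CCG (Pro): 28.5 per 1000.
Codon 4 AAG (Lys): 18.1 per 1000.
Codon 5 AAC (Asn): 11.1 per 1000.
Codon 6 CCU (Pro): 25.0 per 1000.
Lowest frequency is 3.3 at codon 1.

1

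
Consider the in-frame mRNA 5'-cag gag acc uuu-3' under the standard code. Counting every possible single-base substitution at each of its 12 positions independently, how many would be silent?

Codon 1 (CAG, Gln): 1 synonymous substitution.
Codon 2 (GAG, Glu): 1 synonymous substitution.
Codon 3 (ACC, Thr): 3 synonymous substitutions.
Codon 4 (UUU, Phe): 1 synonymous substitution.
Total: 1 + 1 + 3 + 1 = 6.

6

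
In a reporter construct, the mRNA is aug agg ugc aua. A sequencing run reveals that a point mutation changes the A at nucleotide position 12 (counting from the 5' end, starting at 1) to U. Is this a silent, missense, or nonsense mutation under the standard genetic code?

Position 12 falls in codon 4: AUA → Ile.
After the substitution the codon is AUU → Ile.
Both encode Ile, so the change is synonymous.

silent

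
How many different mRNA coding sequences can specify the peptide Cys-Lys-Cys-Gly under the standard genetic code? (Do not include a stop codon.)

32

Cys: 2 codons.
Lys: 2 codons.
Cys: 2 codons.
Gly: 4 codons.
2 × 2 × 2 × 4 = 32.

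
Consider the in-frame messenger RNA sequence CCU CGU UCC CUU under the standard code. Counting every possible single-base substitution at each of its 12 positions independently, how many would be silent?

12

Codon 1 (CCU, Pro): 3 synonymous substitutions.
Codon 2 (CGU, Arg): 3 synonymous substitutions.
Codon 3 (UCC, Ser): 3 synonymous substitutions.
Codon 4 (CUU, Leu): 3 synonymous substitutions.
Total: 3 + 3 + 3 + 3 = 12.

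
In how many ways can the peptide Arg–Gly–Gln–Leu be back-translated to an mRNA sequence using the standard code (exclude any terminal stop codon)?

Arg: 6 codons.
Gly: 4 codons.
Gln: 2 codons.
Leu: 6 codons.
6 × 4 × 2 × 6 = 288.

288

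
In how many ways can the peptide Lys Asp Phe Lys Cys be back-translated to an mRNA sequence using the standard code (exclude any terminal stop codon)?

Lys: 2 codons.
Asp: 2 codons.
Phe: 2 codons.
Lys: 2 codons.
Cys: 2 codons.
2 × 2 × 2 × 2 × 2 = 32.

32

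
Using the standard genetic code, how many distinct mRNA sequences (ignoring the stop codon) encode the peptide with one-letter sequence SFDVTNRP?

Ser: 6 codons.
Phe: 2 codons.
Asp: 2 codons.
Val: 4 codons.
Thr: 4 codons.
Asn: 2 codons.
Arg: 6 codons.
Pro: 4 codons.
6 × 2 × 2 × 4 × 4 × 2 × 6 × 4 = 18432.

18432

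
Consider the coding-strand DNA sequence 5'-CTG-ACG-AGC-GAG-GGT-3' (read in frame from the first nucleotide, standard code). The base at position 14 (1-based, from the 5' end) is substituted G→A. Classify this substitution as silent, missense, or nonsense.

missense

Position 14 falls in codon 5: GGT → Gly.
After the substitution the codon is GAT → Asp.
Gly ≠ Asp, so this is a missense mutation.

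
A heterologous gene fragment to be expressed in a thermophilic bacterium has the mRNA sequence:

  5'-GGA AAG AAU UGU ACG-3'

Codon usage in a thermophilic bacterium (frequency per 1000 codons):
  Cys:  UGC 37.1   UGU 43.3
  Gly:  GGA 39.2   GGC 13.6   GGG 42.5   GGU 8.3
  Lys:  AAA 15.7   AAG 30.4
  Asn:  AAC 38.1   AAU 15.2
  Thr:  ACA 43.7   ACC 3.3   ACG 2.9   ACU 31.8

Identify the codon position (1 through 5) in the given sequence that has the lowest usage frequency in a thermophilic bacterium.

5

Codon 1 GGA (Gly): 39.2 per 1000.
Codon 2 AAG (Lys): 30.4 per 1000.
Codon 3 AAU (Asn): 15.2 per 1000.
Codon 4 UGU (Cys): 43.3 per 1000.
Codon 5 ACG (Thr): 2.9 per 1000.
Lowest frequency is 2.9 at codon 5.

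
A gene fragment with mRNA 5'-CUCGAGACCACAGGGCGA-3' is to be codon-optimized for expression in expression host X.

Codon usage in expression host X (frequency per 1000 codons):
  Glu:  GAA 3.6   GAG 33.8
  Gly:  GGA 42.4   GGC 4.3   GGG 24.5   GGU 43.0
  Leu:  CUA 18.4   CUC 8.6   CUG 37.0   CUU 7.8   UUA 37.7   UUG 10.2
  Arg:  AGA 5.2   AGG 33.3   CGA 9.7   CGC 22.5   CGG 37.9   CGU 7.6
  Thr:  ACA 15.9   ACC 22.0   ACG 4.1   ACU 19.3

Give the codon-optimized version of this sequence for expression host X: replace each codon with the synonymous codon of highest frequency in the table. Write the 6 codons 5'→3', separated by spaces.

UUA GAG ACC ACC GGU CGG

Codon 1 (Leu): best is UUA at 37.7.
Codon 2 (Glu): best is GAG at 33.8.
Codon 3 (Thr): best is ACC at 22.0.
Codon 4 (Thr): best is ACC at 22.0.
Codon 5 (Gly): best is GGU at 43.0.
Codon 6 (Arg): best is CGG at 37.9.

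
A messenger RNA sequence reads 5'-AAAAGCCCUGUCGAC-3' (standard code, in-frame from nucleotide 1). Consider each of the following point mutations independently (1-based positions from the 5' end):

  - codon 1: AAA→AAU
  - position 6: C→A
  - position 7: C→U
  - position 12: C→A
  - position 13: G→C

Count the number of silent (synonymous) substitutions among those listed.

Codon 1: AAA (Lys) → AAU (Asn) — missense.
Codon 2: AGC (Ser) → AGA (Arg) — missense.
Codon 3: CCU (Pro) → UCU (Ser) — missense.
Codon 4: GUC (Val) → GUA (Val) — synonymous.
Codon 5: GAC (Asp) → CAC (His) — missense.
Synonymous: 1 of 5.

1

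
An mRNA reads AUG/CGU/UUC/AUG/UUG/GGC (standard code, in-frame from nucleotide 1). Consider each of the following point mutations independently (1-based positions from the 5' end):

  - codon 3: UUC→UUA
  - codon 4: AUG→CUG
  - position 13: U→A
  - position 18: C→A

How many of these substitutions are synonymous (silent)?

1

Codon 3: UUC (Phe) → UUA (Leu) — missense.
Codon 4: AUG (Met) → CUG (Leu) — missense.
Codon 5: UUG (Leu) → AUG (Met) — missense.
Codon 6: GGC (Gly) → GGA (Gly) — synonymous.
Synonymous: 1 of 4.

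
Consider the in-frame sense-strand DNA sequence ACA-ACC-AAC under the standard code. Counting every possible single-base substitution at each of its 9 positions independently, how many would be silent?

Codon 1 (ACA, Thr): 3 synonymous substitutions.
Codon 2 (ACC, Thr): 3 synonymous substitutions.
Codon 3 (AAC, Asn): 1 synonymous substitution.
Total: 3 + 3 + 1 = 7.

7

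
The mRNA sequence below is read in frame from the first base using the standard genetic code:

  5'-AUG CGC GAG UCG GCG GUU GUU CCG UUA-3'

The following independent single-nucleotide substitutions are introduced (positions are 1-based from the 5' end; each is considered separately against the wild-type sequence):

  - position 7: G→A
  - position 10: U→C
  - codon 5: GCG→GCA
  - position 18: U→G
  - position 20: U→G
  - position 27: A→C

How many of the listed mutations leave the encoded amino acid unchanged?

Codon 3: GAG (Glu) → AAG (Lys) — missense.
Codon 4: UCG (Ser) → CCG (Pro) — missense.
Codon 5: GCG (Ala) → GCA (Ala) — synonymous.
Codon 6: GUU (Val) → GUG (Val) — synonymous.
Codon 7: GUU (Val) → GGU (Gly) — missense.
Codon 9: UUA (Leu) → UUC (Phe) — missense.
Synonymous: 2 of 6.

2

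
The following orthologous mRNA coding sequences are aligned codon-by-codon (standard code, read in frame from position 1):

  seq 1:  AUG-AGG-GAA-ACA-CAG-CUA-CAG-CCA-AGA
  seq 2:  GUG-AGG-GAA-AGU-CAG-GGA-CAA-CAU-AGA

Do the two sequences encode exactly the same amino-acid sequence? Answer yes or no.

no

Codon 1: AUG Met / GUG Val — nonsynonymous.
Codon 2: AGG Arg / AGG Arg — identical.
Codon 3: GAA Glu / GAA Glu — identical.
Codon 4: ACA Thr / AGU Ser — nonsynonymous.
Codon 5: CAG Gln / CAG Gln — identical.
Codon 6: CUA Leu / GGA Gly — nonsynonymous.
Codon 7: CAG Gln / CAA Gln — synonymous.
Codon 8: CCA Pro / CAU His — nonsynonymous.
Codon 9: AGA Arg / AGA Arg — identical.
Nonsynonymous differences: 4 → different protein.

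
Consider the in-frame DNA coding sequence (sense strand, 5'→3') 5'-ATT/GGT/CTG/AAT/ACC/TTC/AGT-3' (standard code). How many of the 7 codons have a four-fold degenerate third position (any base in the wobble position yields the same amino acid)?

3

Codon 1 ATT (Ile): third position 3-fold.
Codon 2 GGT (Gly): third position 4-fold.
Codon 3 CTG (Leu): third position 4-fold.
Codon 4 AAT (Asn): third position 2-fold.
Codon 5 ACC (Thr): third position 4-fold.
Codon 6 TTC (Phe): third position 2-fold.
Codon 7 AGT (Ser): third position 2-fold.
Four-fold degenerate third positions: 3.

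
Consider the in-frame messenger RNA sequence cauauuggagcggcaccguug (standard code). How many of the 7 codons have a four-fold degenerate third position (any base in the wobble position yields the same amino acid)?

Codon 1 CAU (His): third position 2-fold.
Codon 2 AUU (Ile): third position 3-fold.
Codon 3 GGA (Gly): third position 4-fold.
Codon 4 GCG (Ala): third position 4-fold.
Codon 5 GCA (Ala): third position 4-fold.
Codon 6 CCG (Pro): third position 4-fold.
Codon 7 UUG (Leu): third position 2-fold.
Four-fold degenerate third positions: 4.

4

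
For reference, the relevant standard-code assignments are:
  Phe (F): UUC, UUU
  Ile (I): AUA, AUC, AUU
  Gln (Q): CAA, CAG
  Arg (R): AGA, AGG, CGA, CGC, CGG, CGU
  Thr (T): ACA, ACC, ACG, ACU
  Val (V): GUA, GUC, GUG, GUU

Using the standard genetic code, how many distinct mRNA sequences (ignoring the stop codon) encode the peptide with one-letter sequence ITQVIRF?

Ile: 3 codons.
Thr: 4 codons.
Gln: 2 codons.
Val: 4 codons.
Ile: 3 codons.
Arg: 6 codons.
Phe: 2 codons.
3 × 4 × 2 × 4 × 3 × 6 × 2 = 3456.

3456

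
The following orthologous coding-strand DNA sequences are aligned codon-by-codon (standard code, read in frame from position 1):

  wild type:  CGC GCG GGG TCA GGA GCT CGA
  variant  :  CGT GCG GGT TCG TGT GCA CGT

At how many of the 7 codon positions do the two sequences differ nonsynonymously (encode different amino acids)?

1

Codon 1: CGC Arg / CGT Arg — synonymous.
Codon 2: GCG Ala / GCG Ala — identical.
Codon 3: GGG Gly / GGT Gly — synonymous.
Codon 4: TCA Ser / TCG Ser — synonymous.
Codon 5: GGA Gly / TGT Cys — nonsynonymous.
Codon 6: GCT Ala / GCA Ala — synonymous.
Codon 7: CGA Arg / CGT Arg — synonymous.
Nonsynonymous differences: 1.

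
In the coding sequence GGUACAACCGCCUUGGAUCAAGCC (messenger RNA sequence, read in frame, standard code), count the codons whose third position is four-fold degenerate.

Codon 1 GGU (Gly): third position 4-fold.
Codon 2 ACA (Thr): third position 4-fold.
Codon 3 ACC (Thr): third position 4-fold.
Codon 4 GCC (Ala): third position 4-fold.
Codon 5 UUG (Leu): third position 2-fold.
Codon 6 GAU (Asp): third position 2-fold.
Codon 7 CAA (Gln): third position 2-fold.
Codon 8 GCC (Ala): third position 4-fold.
Four-fold degenerate third positions: 5.

5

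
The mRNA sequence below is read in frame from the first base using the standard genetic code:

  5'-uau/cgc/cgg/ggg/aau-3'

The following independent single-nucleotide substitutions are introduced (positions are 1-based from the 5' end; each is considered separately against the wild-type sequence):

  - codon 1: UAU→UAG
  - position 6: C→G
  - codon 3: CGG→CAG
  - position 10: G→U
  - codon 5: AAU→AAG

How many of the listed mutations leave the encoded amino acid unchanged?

Codon 1: UAU (Tyr) → UAG (Stop) — nonsense.
Codon 2: CGC (Arg) → CGG (Arg) — synonymous.
Codon 3: CGG (Arg) → CAG (Gln) — missense.
Codon 4: GGG (Gly) → UGG (Trp) — missense.
Codon 5: AAU (Asn) → AAG (Lys) — missense.
Synonymous: 1 of 5.

1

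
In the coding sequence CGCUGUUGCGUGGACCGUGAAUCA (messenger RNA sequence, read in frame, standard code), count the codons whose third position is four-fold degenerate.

4

Codon 1 CGC (Arg): third position 4-fold.
Codon 2 UGU (Cys): third position 2-fold.
Codon 3 UGC (Cys): third position 2-fold.
Codon 4 GUG (Val): third position 4-fold.
Codon 5 GAC (Asp): third position 2-fold.
Codon 6 CGU (Arg): third position 4-fold.
Codon 7 GAA (Glu): third position 2-fold.
Codon 8 UCA (Ser): third position 4-fold.
Four-fold degenerate third positions: 4.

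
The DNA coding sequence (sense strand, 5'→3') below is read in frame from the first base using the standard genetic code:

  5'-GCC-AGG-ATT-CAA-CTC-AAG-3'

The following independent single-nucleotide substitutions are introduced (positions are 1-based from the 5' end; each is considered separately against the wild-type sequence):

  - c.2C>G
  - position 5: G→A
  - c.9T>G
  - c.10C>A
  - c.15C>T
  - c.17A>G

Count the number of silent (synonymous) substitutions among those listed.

1

Codon 1: GCC (Ala) → GGC (Gly) — missense.
Codon 2: AGG (Arg) → AAG (Lys) — missense.
Codon 3: ATT (Ile) → ATG (Met) — missense.
Codon 4: CAA (Gln) → AAA (Lys) — missense.
Codon 5: CTC (Leu) → CTT (Leu) — synonymous.
Codon 6: AAG (Lys) → AGG (Arg) — missense.
Synonymous: 1 of 6.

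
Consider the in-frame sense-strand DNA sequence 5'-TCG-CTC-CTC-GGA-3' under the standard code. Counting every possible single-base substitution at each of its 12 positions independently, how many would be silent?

12

Codon 1 (TCG, Ser): 3 synonymous substitutions.
Codon 2 (CTC, Leu): 3 synonymous substitutions.
Codon 3 (CTC, Leu): 3 synonymous substitutions.
Codon 4 (GGA, Gly): 3 synonymous substitutions.
Total: 3 + 3 + 3 + 3 = 12.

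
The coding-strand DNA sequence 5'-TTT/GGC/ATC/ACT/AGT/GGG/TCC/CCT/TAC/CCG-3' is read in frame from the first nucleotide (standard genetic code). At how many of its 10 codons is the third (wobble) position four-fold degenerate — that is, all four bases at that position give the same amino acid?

Codon 1 TTT (Phe): third position 2-fold.
Codon 2 GGC (Gly): third position 4-fold.
Codon 3 ATC (Ile): third position 3-fold.
Codon 4 ACT (Thr): third position 4-fold.
Codon 5 AGT (Ser): third position 2-fold.
Codon 6 GGG (Gly): third position 4-fold.
Codon 7 TCC (Ser): third position 4-fold.
Codon 8 CCT (Pro): third position 4-fold.
Codon 9 TAC (Tyr): third position 2-fold.
Codon 10 CCG (Pro): third position 4-fold.
Four-fold degenerate third positions: 6.

6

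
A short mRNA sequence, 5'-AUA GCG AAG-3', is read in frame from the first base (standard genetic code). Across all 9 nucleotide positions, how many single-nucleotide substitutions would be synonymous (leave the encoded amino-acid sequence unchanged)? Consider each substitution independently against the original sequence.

6

Codon 1 (AUA, Ile): 2 synonymous substitutions.
Codon 2 (GCG, Ala): 3 synonymous substitutions.
Codon 3 (AAG, Lys): 1 synonymous substitution.
Total: 2 + 3 + 1 = 6.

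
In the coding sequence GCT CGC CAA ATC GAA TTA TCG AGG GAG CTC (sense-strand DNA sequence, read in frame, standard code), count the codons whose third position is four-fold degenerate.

Codon 1 GCT (Ala): third position 4-fold.
Codon 2 CGC (Arg): third position 4-fold.
Codon 3 CAA (Gln): third position 2-fold.
Codon 4 ATC (Ile): third position 3-fold.
Codon 5 GAA (Glu): third position 2-fold.
Codon 6 TTA (Leu): third position 2-fold.
Codon 7 TCG (Ser): third position 4-fold.
Codon 8 AGG (Arg): third position 2-fold.
Codon 9 GAG (Glu): third position 2-fold.
Codon 10 CTC (Leu): third position 4-fold.
Four-fold degenerate third positions: 4.

4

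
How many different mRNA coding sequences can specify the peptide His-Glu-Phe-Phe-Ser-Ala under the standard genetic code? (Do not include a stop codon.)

His: 2 codons.
Glu: 2 codons.
Phe: 2 codons.
Phe: 2 codons.
Ser: 6 codons.
Ala: 4 codons.
2 × 2 × 2 × 2 × 6 × 4 = 384.

384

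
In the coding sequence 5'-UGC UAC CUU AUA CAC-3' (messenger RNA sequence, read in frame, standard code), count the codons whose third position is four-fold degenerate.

1

Codon 1 UGC (Cys): third position 2-fold.
Codon 2 UAC (Tyr): third position 2-fold.
Codon 3 CUU (Leu): third position 4-fold.
Codon 4 AUA (Ile): third position 3-fold.
Codon 5 CAC (His): third position 2-fold.
Four-fold degenerate third positions: 1.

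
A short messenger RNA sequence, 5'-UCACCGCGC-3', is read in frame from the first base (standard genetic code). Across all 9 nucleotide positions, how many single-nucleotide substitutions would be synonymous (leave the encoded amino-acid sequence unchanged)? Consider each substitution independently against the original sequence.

9

Codon 1 (UCA, Ser): 3 synonymous substitutions.
Codon 2 (CCG, Pro): 3 synonymous substitutions.
Codon 3 (CGC, Arg): 3 synonymous substitutions.
Total: 3 + 3 + 3 = 9.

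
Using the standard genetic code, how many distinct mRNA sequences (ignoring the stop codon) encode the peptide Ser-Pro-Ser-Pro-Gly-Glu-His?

9216

Ser: 6 codons.
Pro: 4 codons.
Ser: 6 codons.
Pro: 4 codons.
Gly: 4 codons.
Glu: 2 codons.
His: 2 codons.
6 × 4 × 6 × 4 × 4 × 2 × 2 = 9216.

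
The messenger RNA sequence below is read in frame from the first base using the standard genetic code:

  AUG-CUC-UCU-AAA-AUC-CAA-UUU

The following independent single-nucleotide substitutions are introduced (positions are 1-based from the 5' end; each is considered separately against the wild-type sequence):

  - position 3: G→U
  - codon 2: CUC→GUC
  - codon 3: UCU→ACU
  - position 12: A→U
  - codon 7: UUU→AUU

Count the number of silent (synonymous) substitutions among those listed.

Codon 1: AUG (Met) → AUU (Ile) — missense.
Codon 2: CUC (Leu) → GUC (Val) — missense.
Codon 3: UCU (Ser) → ACU (Thr) — missense.
Codon 4: AAA (Lys) → AAU (Asn) — missense.
Codon 7: UUU (Phe) → AUU (Ile) — missense.
Synonymous: 0 of 5.

0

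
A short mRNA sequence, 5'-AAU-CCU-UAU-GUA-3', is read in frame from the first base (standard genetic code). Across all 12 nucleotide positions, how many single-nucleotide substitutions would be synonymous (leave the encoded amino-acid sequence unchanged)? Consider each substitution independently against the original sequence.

Codon 1 (AAU, Asn): 1 synonymous substitution.
Codon 2 (CCU, Pro): 3 synonymous substitutions.
Codon 3 (UAU, Tyr): 1 synonymous substitution.
Codon 4 (GUA, Val): 3 synonymous substitutions.
Total: 1 + 3 + 1 + 3 = 8.

8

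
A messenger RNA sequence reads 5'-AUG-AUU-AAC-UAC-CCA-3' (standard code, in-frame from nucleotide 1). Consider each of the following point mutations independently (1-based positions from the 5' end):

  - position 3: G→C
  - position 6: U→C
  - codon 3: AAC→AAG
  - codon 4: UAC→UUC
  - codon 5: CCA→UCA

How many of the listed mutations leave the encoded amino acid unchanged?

Codon 1: AUG (Met) → AUC (Ile) — missense.
Codon 2: AUU (Ile) → AUC (Ile) — synonymous.
Codon 3: AAC (Asn) → AAG (Lys) — missense.
Codon 4: UAC (Tyr) → UUC (Phe) — missense.
Codon 5: CCA (Pro) → UCA (Ser) — missense.
Synonymous: 1 of 5.

1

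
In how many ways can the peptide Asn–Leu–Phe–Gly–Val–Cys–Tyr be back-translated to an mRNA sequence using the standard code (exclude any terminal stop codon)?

Asn: 2 codons.
Leu: 6 codons.
Phe: 2 codons.
Gly: 4 codons.
Val: 4 codons.
Cys: 2 codons.
Tyr: 2 codons.
2 × 6 × 2 × 4 × 4 × 2 × 2 = 1536.

1536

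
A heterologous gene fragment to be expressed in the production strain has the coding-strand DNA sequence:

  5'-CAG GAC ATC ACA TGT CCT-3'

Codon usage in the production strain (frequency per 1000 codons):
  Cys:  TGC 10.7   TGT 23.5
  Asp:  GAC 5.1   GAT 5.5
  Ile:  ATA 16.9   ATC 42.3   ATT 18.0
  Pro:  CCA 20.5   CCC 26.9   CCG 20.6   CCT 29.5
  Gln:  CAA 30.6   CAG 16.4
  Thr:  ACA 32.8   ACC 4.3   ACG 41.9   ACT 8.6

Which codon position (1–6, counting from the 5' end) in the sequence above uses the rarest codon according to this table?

2

Codon 1 CAG (Gln): 16.4 per 1000.
Codon 2 GAC (Asp): 5.1 per 1000.
Codon 3 ATC (Ile): 42.3 per 1000.
Codon 4 ACA (Thr): 32.8 per 1000.
Codon 5 TGT (Cys): 23.5 per 1000.
Codon 6 CCT (Pro): 29.5 per 1000.
Lowest frequency is 5.1 at codon 2.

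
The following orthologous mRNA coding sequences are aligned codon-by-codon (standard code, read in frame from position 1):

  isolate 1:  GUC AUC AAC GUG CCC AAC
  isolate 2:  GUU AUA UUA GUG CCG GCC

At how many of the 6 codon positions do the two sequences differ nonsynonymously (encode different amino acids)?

Codon 1: GUC Val / GUU Val — synonymous.
Codon 2: AUC Ile / AUA Ile — synonymous.
Codon 3: AAC Asn / UUA Leu — nonsynonymous.
Codon 4: GUG Val / GUG Val — identical.
Codon 5: CCC Pro / CCG Pro — synonymous.
Codon 6: AAC Asn / GCC Ala — nonsynonymous.
Nonsynonymous differences: 2.

2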